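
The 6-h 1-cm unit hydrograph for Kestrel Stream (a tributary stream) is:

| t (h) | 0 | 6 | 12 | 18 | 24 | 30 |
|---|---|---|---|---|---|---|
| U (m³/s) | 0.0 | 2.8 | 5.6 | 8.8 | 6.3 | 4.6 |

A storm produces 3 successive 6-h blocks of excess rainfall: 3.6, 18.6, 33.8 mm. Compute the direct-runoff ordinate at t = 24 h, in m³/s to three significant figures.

Q ≈ 37.6 m³/s

By discrete convolution, Q_j = Σ (P_i / 10 mm) · U_{j−i}.
At t = 24 h (j=4): Q = (3.6/10)·6.3 + (18.6/10)·8.8 + (33.8/10)·5.6 = 37.6 m³/s.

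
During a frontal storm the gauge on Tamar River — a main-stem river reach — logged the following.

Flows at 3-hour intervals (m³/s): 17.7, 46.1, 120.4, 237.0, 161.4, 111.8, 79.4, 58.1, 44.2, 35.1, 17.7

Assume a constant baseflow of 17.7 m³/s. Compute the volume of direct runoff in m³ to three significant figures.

V ≈ 7.93 × 10^6 m³

Direct-runoff ordinates (Q − Q_b): 0.0, 28.4, 102.7, 219.3, 143.7, 94.1, 61.7, 40.4, 26.5, 17.4, 0.0 m³/s.
ΣQ_DR = 734.2 m³/s.
With Δt = 3 h = 10800 s, V = ΣQ_DR · Δt = 734.2 × 10800 = 7.93 × 10^6 m³.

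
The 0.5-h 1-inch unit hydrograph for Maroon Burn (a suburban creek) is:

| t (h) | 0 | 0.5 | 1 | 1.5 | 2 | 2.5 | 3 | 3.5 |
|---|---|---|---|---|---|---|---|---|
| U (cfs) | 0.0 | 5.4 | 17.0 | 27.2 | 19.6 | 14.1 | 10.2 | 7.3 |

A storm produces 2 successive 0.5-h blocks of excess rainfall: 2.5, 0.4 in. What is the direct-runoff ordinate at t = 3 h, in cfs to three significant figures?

Q ≈ 31.1 cfs

By discrete convolution, Q_j = Σ (P_i / 1 in) · U_{j−i}.
At t = 3 h (j=6): Q = (2.5/1)·10.2 + (0.4/1)·14.1 = 31.1 cfs.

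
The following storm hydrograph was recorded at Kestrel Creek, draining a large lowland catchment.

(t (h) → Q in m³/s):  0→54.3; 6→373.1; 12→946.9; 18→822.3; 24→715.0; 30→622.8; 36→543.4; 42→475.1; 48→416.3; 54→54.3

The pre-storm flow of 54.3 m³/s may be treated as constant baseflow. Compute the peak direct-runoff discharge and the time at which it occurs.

Subtracting baseflow gives direct-runoff ordinates: 0.0, 318.8, 892.6, 768.0, 660.7, 568.5, 489.1, 420.8, 362.0, 0.0 m³/s.
The maximum is 892.6 m³/s, occurring at the reading for t = 12 h.

Q_p = 892.6 m³/s at t = 12 h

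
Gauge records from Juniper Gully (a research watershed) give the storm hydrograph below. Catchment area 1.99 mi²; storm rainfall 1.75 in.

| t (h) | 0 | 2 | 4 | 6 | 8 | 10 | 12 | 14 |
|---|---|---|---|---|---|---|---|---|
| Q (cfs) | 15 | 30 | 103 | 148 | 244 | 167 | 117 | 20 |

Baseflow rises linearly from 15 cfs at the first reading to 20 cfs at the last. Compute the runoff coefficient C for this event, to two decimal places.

C ≈ 0.63

ΣQ_DR = 704.0 cfs; V = ΣQ_DR·Δt = 5.069 × 10^6 ft³.
Runoff depth d = V / A = 1.096 in.
C = d / P = 1.096 / 1.75 = 0.63.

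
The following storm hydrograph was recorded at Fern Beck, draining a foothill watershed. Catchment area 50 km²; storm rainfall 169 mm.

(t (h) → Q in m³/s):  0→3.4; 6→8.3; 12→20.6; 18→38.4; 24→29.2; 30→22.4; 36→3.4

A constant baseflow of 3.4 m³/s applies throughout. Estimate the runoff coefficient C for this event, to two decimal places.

ΣQ_DR = 101.9 m³/s; V = ΣQ_DR·Δt = 2.201 × 10^6 m³.
Runoff depth d = V / A = 44.02 mm.
C = d / P = 44.02 / 169 = 0.26.

C ≈ 0.26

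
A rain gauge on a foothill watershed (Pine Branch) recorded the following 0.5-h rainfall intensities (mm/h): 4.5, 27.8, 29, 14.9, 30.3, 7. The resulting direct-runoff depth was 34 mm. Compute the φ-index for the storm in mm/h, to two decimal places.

Only the 4 blocks with intensity above φ contribute runoff: 27.8, 29, 14.9, 30.3 mm/h.
Σ(I−φ)·Δt = d  ⇒  (27.8+29+14.9+30.3 − 4φ)·0.5 = 34
φ = (102.0 − 34/0.5) / 4 = 8.50 mm/h.

φ ≈ 8.50 mm/h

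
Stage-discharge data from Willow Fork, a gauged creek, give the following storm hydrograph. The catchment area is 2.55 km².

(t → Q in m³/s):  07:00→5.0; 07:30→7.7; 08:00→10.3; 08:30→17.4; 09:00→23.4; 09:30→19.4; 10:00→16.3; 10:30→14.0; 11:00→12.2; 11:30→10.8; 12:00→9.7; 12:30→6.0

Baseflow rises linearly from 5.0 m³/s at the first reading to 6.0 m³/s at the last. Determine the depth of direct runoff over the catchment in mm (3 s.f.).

Direct runoff: 0.00, 2.61, 5.12, 12.13, 18.04, 13.95, 10.75, 8.36, 6.47, 4.98, 3.79, 0.00 m³/s; ΣQ_DR = 86.20 m³/s.
V = ΣQ_DR · Δt = 86.20 × 1800 s = 1.552 × 10^5 m³.
Over A = 2.55 km², depth = V / A = 60.8 mm.

d ≈ 60.8 mm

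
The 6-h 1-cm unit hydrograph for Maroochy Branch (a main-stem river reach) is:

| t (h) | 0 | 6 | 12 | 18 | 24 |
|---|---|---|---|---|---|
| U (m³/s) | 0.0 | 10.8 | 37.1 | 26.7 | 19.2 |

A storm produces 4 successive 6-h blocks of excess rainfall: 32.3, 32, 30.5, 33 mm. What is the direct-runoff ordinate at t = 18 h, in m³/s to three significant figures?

Q ≈ 238 m³/s

By discrete convolution, Q_j = Σ (P_i / 10 mm) · U_{j−i}.
At t = 18 h (j=3): Q = (32.3/10)·26.7 + (32/10)·37.1 + (30.5/10)·10.8 + (33/10)·0.0 = 238 m³/s.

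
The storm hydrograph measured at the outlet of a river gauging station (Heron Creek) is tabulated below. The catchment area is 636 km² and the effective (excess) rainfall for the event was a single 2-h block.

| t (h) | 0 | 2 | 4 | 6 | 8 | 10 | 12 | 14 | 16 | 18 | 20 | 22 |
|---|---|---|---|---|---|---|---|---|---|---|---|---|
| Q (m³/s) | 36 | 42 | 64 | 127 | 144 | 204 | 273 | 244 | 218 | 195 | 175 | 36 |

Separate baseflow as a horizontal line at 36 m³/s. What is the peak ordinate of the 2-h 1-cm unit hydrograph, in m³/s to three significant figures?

Direct runoff: 0.0, 6.0, 28.0, 91.0, 108.0, 168.0, 237.0, 208.0, 182.0, 159.0, 139.0, 0.0 m³/s; ΣQ_DR = 1326 m³/s, peak = 237.0 m³/s.
Runoff depth d = ΣQ_DR·Δt / A = 1326 × 7200 / (636 km²) = 15.01 mm.
The 1-cm UH is the DRH scaled by (10 mm)/d, so U_p = 237.0 × 10/15.01 = 158 m³/s.

U_p ≈ 158 m³/s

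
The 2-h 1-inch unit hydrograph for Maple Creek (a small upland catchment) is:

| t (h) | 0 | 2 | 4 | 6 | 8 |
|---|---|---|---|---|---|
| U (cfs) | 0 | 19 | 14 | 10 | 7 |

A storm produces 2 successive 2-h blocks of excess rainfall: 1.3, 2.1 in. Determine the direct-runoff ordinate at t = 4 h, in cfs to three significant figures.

By discrete convolution, Q_j = Σ (P_i / 1 in) · U_{j−i}.
At t = 4 h (j=2): Q = (1.3/1)·14 + (2.1/1)·19 = 58.1 cfs.

Q ≈ 58.1 cfs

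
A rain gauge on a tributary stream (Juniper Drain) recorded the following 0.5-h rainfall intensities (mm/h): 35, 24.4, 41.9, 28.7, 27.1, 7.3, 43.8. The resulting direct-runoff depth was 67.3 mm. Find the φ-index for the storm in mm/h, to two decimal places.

φ ≈ 11.05 mm/h

Only the 6 blocks with intensity above φ contribute runoff: 35, 24.4, 41.9, 28.7, 27.1, 43.8 mm/h.
Σ(I−φ)·Δt = d  ⇒  (35+24.4+41.9+28.7+27.1+43.8 − 6φ)·0.5 = 67.3
φ = (200.9 − 67.3/0.5) / 6 = 11.05 mm/h.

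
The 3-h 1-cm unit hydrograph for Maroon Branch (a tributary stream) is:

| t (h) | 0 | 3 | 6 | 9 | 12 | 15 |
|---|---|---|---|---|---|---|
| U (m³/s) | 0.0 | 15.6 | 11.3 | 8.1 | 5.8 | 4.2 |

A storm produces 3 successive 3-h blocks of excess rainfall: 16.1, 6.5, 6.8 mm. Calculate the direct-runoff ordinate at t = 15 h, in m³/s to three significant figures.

By discrete convolution, Q_j = Σ (P_i / 10 mm) · U_{j−i}.
At t = 15 h (j=5): Q = (16.1/10)·4.2 + (6.5/10)·5.8 + (6.8/10)·8.1 = 16.0 m³/s.

Q ≈ 16.0 m³/s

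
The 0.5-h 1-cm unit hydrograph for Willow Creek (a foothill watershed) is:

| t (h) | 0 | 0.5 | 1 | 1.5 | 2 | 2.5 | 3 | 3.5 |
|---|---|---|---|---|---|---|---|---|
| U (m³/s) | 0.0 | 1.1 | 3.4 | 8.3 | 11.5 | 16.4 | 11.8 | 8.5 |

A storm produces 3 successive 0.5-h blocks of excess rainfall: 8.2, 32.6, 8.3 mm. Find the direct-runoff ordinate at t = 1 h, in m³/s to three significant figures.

Q ≈ 6.37 m³/s

By discrete convolution, Q_j = Σ (P_i / 10 mm) · U_{j−i}.
At t = 1 h (j=2): Q = (8.2/10)·3.4 + (32.6/10)·1.1 + (8.3/10)·0.0 = 6.37 m³/s.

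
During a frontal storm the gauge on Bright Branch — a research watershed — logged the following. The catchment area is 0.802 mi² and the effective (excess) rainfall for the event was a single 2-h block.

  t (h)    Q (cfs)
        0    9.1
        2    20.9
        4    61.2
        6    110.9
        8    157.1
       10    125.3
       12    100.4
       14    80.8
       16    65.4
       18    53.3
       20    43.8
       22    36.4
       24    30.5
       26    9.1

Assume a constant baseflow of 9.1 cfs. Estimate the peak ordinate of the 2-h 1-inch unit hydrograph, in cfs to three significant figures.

U_p ≈ 49.3 cfs

Direct runoff: 0.0, 11.8, 52.1, 101.8, 148.0, 116.2, 91.3, 71.7, 56.3, 44.2, 34.7, 27.3, 21.4, 0.0 cfs; ΣQ_DR = 776.8 cfs, peak = 148.0 cfs.
Runoff depth d = ΣQ_DR·Δt / A = 776.8 × 7200 / (0.802 mi²) = 3.002 in.
The 1-inch UH is the DRH scaled by (1 in)/d, so U_p = 148.0 × 1/3.002 = 49.3 cfs.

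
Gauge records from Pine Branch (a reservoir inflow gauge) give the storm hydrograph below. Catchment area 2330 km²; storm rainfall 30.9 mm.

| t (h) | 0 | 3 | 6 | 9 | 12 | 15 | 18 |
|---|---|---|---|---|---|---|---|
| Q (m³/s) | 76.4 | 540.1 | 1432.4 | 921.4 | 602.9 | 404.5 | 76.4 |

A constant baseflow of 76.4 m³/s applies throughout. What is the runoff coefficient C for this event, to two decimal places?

C ≈ 0.53

ΣQ_DR = 3519 m³/s; V = ΣQ_DR·Δt = 3.801 × 10^7 m³.
Runoff depth d = V / A = 16.31 mm.
C = d / P = 16.31 / 30.9 = 0.53.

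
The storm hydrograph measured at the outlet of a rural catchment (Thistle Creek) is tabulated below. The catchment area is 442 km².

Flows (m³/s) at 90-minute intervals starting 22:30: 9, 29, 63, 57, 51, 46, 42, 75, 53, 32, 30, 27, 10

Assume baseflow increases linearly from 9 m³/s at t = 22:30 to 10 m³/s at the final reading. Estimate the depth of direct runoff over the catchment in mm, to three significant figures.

Direct runoff: 0.00, 19.92, 53.83, 47.75, 41.67, 36.58, 32.50, 65.42, 43.33, 22.25, 20.17, 17.08, 0.00 m³/s; ΣQ_DR = 400.5 m³/s.
V = ΣQ_DR · Δt = 400.5 × 5400 s = 2.163 × 10^6 m³.
Over A = 442 km², depth = V / A = 4.89 mm.

d ≈ 4.89 mm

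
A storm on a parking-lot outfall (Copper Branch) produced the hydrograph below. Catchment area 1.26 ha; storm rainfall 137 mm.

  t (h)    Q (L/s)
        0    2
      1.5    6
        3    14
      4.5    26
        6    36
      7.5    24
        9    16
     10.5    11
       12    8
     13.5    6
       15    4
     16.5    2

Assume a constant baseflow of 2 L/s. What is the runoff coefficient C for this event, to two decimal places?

C ≈ 0.41

ΣQ_DR = 131.0 L/s; V = ΣQ_DR·Δt = 7.074 × 10^5 L.
Runoff depth d = V / A = 56.14 mm.
C = d / P = 56.14 / 137 = 0.41.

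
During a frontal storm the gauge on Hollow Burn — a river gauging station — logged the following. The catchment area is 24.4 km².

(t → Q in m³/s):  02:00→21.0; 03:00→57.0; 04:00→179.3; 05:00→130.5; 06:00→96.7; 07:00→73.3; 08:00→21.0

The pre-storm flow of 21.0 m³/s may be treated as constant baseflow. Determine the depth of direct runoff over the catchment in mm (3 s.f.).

Direct runoff: 0.0, 36.0, 158.3, 109.5, 75.7, 52.3, 0.0 m³/s; ΣQ_DR = 431.8 m³/s.
V = ΣQ_DR · Δt = 431.8 × 3600 s = 1.554 × 10^6 m³.
Over A = 24.4 km², depth = V / A = 63.7 mm.

d ≈ 63.7 mm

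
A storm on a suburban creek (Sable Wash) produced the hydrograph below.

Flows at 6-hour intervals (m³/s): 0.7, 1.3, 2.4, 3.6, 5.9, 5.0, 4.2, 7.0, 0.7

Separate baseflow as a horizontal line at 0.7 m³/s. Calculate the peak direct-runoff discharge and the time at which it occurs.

Q_p = 6.3 m³/s at t = 42 h

Subtracting baseflow gives direct-runoff ordinates: 0.0, 0.6, 1.7, 2.9, 5.2, 4.3, 3.5, 6.3, 0.0 m³/s.
The maximum is 6.3 m³/s, occurring at the reading for t = 42 h.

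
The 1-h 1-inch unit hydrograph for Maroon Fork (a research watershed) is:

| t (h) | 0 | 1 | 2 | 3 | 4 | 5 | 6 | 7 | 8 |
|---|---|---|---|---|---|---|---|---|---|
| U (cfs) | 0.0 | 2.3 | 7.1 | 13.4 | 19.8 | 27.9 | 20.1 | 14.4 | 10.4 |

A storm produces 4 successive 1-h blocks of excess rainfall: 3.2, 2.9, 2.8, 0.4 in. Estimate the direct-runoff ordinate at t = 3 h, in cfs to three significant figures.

Q ≈ 69.9 cfs

By discrete convolution, Q_j = Σ (P_i / 1 in) · U_{j−i}.
At t = 3 h (j=3): Q = (3.2/1)·13.4 + (2.9/1)·7.1 + (2.8/1)·2.3 + (0.4/1)·0.0 = 69.9 cfs.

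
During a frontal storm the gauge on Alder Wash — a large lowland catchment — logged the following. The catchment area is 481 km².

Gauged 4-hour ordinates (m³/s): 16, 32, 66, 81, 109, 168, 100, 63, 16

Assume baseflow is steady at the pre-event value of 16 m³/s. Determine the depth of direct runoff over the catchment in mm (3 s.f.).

d ≈ 15.2 mm

Direct runoff: 0.0, 16.0, 50.0, 65.0, 93.0, 152.0, 84.0, 47.0, 0.0 m³/s; ΣQ_DR = 507.0 m³/s.
V = ΣQ_DR · Δt = 507.0 × 14400 s = 7.301 × 10^6 m³.
Over A = 481 km², depth = V / A = 15.2 mm.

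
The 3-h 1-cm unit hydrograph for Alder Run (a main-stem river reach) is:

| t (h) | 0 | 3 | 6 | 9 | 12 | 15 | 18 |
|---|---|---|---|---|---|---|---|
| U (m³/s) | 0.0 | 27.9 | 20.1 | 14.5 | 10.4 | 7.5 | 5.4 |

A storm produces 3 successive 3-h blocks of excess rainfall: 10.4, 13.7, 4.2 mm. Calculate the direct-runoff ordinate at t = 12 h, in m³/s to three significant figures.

By discrete convolution, Q_j = Σ (P_i / 10 mm) · U_{j−i}.
At t = 12 h (j=4): Q = (10.4/10)·10.4 + (13.7/10)·14.5 + (4.2/10)·20.1 = 39.1 m³/s.

Q ≈ 39.1 m³/s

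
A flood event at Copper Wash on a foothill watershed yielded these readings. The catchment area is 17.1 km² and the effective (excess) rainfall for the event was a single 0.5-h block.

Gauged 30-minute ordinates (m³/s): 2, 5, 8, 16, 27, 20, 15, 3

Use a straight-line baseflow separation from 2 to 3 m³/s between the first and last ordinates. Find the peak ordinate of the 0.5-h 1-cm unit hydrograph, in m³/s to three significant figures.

U_p ≈ 30.5 m³/s

Direct runoff: 0.00, 2.86, 5.71, 13.57, 24.43, 17.29, 12.14, 0.00 m³/s; ΣQ_DR = 76.00 m³/s, peak = 24.43 m³/s.
Runoff depth d = ΣQ_DR·Δt / A = 76.00 × 1800 / (17.1 km²) = 8.000 mm.
The 1-cm UH is the DRH scaled by (10 mm)/d, so U_p = 24.43 × 10/8.000 = 30.5 m³/s.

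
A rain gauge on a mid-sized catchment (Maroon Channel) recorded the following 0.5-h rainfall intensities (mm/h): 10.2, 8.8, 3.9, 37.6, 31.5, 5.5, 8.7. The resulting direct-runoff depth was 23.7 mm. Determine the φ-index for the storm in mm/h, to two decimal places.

φ ≈ 10.85 mm/h

Only the 2 blocks with intensity above φ contribute runoff: 37.6, 31.5 mm/h.
Σ(I−φ)·Δt = d  ⇒  (37.6+31.5 − 2φ)·0.5 = 23.7
φ = (69.10 − 23.7/0.5) / 2 = 10.85 mm/h.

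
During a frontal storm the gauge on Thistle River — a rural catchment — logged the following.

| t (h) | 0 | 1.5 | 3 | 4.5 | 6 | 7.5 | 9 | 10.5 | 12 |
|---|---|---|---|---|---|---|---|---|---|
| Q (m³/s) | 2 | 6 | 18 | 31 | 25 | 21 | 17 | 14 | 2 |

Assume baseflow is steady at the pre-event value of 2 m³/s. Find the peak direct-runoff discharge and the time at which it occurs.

Q_p = 29.0 m³/s at t = 4.5 h

Subtracting baseflow gives direct-runoff ordinates: 0.0, 4.0, 16.0, 29.0, 23.0, 19.0, 15.0, 12.0, 0.0 m³/s.
The maximum is 29.0 m³/s, occurring at the reading for t = 4.5 h.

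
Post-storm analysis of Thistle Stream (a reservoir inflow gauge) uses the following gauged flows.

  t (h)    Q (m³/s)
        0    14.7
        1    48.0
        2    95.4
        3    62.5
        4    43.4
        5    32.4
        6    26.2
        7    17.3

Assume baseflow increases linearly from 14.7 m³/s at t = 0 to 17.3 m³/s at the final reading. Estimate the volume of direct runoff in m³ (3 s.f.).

Direct-runoff ordinates (Q − Q_b): 0.00, 32.93, 79.96, 46.69, 27.21, 15.84, 9.27, 0.00 m³/s.
ΣQ_DR = 211.9 m³/s.
With Δt = 1 h = 3600 s, V = ΣQ_DR · Δt = 211.9 × 3600 = 7.63 × 10^5 m³.

V ≈ 7.63 × 10^5 m³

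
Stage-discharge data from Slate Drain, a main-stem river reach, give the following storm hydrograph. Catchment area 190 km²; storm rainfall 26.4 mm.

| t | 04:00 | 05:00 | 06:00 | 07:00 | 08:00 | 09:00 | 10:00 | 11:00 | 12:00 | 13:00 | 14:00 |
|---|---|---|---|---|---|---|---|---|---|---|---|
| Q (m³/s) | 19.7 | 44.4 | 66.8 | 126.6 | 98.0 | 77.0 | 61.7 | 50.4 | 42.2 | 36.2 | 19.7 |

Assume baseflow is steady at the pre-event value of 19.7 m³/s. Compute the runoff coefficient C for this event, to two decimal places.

C ≈ 0.31

ΣQ_DR = 426.0 m³/s; V = ΣQ_DR·Δt = 1.534 × 10^6 m³.
Runoff depth d = V / A = 8.072 mm.
C = d / P = 8.072 / 26.4 = 0.31.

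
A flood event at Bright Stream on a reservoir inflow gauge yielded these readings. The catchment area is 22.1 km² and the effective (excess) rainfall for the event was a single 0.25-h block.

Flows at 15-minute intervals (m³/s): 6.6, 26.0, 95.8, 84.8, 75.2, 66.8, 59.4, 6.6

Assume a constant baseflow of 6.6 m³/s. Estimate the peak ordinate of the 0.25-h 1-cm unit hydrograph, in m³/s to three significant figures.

Direct runoff: 0.0, 19.4, 89.2, 78.2, 68.6, 60.2, 52.8, 0.0 m³/s; ΣQ_DR = 368.4 m³/s, peak = 89.2 m³/s.
Runoff depth d = ΣQ_DR·Δt / A = 368.4 × 900 / (22.1 km²) = 15.00 mm.
The 1-cm UH is the DRH scaled by (10 mm)/d, so U_p = 89.2 × 10/15.00 = 59.5 m³/s.

U_p ≈ 59.5 m³/s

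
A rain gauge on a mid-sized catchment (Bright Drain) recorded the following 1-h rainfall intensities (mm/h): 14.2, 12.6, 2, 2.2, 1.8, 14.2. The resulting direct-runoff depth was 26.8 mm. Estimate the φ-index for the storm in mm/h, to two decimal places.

φ ≈ 4.73 mm/h

Only the 3 blocks with intensity above φ contribute runoff: 14.2, 12.6, 14.2 mm/h.
Σ(I−φ)·Δt = d  ⇒  (14.2+12.6+14.2 − 3φ)·1 = 26.8
φ = (41.00 − 26.8/1) / 3 = 4.73 mm/h.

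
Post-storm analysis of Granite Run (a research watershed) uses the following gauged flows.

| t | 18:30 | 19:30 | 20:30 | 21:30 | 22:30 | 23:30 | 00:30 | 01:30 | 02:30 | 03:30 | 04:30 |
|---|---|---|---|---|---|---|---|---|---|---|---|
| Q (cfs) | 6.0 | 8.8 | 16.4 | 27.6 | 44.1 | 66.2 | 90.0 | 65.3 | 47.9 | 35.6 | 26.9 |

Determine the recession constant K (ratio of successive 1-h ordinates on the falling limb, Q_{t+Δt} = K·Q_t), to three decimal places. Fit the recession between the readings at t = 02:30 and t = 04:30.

K ≈ 0.749

Using the recession-limb readings at t = 02:30 and t = 04:30: Q falls from 47.9 to 26.9 cfs over 2 intervals.
K = (Q₂/Q₁)^(1/2) = (26.9/47.9)^(1/2) = 0.749.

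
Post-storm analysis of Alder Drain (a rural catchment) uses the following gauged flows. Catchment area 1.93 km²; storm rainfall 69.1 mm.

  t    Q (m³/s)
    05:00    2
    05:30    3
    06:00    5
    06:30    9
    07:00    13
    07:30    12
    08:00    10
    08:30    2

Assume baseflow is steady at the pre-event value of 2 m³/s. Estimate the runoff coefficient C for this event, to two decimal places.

ΣQ_DR = 40.00 m³/s; V = ΣQ_DR·Δt = 72000 m³.
Runoff depth d = V / A = 37.31 mm.
C = d / P = 37.31 / 69.1 = 0.54.

C ≈ 0.54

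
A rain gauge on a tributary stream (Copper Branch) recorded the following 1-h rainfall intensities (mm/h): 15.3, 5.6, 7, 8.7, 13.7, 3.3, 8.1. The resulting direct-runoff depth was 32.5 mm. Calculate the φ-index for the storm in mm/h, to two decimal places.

φ ≈ 4.32 mm/h

Only the 6 blocks with intensity above φ contribute runoff: 15.3, 5.6, 7, 8.7, 13.7, 8.1 mm/h.
Σ(I−φ)·Δt = d  ⇒  (15.3+5.6+7+8.7+13.7+8.1 − 6φ)·1 = 32.5
φ = (58.40 − 32.5/1) / 6 = 4.32 mm/h.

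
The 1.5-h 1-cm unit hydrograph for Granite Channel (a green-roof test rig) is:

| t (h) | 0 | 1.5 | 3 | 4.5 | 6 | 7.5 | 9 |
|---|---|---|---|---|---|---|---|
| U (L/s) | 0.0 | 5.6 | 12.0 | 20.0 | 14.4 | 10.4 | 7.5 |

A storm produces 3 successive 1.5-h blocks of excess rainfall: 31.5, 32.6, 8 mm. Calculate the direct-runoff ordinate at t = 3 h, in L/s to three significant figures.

By discrete convolution, Q_j = Σ (P_i / 10 mm) · U_{j−i}.
At t = 3 h (j=2): Q = (31.5/10)·12.0 + (32.6/10)·5.6 + (8/10)·0.0 = 56.1 L/s.

Q ≈ 56.1 L/s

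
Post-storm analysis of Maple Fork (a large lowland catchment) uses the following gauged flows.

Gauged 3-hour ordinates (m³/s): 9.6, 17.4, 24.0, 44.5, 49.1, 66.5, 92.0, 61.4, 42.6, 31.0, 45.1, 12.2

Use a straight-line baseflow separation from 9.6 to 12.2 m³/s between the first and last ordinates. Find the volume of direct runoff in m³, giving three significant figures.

Direct-runoff ordinates (Q − Q_b): 0.00, 7.56, 13.93, 34.19, 38.55, 55.72, 80.98, 50.15, 31.11, 19.27, 33.14, 0.00 m³/s.
ΣQ_DR = 364.6 m³/s.
With Δt = 3 h = 10800 s, V = ΣQ_DR · Δt = 364.6 × 10800 = 3.94 × 10^6 m³.

V ≈ 3.94 × 10^6 m³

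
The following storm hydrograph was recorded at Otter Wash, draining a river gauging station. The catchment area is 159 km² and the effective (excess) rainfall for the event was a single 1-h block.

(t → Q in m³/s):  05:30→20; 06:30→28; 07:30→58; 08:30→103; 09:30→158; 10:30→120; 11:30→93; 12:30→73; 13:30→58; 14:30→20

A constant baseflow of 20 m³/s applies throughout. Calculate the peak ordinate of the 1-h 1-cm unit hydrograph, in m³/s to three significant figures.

Direct runoff: 0.0, 8.0, 38.0, 83.0, 138.0, 100.0, 73.0, 53.0, 38.0, 0.0 m³/s; ΣQ_DR = 531.0 m³/s, peak = 138.0 m³/s.
Runoff depth d = ΣQ_DR·Δt / A = 531.0 × 3600 / (159 km²) = 12.02 mm.
The 1-cm UH is the DRH scaled by (10 mm)/d, so U_p = 138.0 × 10/12.02 = 115 m³/s.

U_p ≈ 115 m³/s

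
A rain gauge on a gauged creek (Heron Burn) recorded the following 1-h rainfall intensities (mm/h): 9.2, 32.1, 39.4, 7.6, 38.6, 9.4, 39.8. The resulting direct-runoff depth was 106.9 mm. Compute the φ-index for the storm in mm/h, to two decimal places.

φ ≈ 10.75 mm/h

Only the 4 blocks with intensity above φ contribute runoff: 32.1, 39.4, 38.6, 39.8 mm/h.
Σ(I−φ)·Δt = d  ⇒  (32.1+39.4+38.6+39.8 − 4φ)·1 = 106.9
φ = (149.9 − 106.9/1) / 4 = 10.75 mm/h.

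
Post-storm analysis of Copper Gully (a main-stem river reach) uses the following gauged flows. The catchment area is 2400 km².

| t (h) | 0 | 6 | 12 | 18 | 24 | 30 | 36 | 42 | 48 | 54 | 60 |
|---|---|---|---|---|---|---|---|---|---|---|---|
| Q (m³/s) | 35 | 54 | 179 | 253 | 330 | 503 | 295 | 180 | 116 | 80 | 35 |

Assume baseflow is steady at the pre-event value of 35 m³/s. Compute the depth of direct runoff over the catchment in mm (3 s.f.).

d ≈ 15.1 mm

Direct runoff: 0.0, 19.0, 144.0, 218.0, 295.0, 468.0, 260.0, 145.0, 81.0, 45.0, 0.0 m³/s; ΣQ_DR = 1675 m³/s.
V = ΣQ_DR · Δt = 1675 × 21600 s = 3.618 × 10^7 m³.
Over A = 2400 km², depth = V / A = 15.1 mm.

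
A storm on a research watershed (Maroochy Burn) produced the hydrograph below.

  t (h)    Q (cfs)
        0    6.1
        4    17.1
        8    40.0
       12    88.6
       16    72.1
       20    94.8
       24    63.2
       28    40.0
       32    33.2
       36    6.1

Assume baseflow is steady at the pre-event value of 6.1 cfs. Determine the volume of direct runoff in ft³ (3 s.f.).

V ≈ 5.76 × 10^6 ft³

Direct-runoff ordinates (Q − Q_b): 0.0, 11.0, 33.9, 82.5, 66.0, 88.7, 57.1, 33.9, 27.1, 0.0 cfs.
ΣQ_DR = 400.2 cfs.
With Δt = 4 h = 14400 s, V = ΣQ_DR · Δt = 400.2 × 14400 = 5.76 × 10^6 ft³.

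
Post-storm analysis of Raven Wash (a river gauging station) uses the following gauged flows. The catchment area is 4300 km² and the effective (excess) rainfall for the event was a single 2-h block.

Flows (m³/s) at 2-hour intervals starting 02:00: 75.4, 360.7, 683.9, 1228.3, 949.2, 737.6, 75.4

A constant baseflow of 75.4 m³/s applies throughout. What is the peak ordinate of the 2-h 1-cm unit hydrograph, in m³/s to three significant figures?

Direct runoff: 0.0, 285.3, 608.5, 1152.9, 873.8, 662.2, 0.0 m³/s; ΣQ_DR = 3583 m³/s, peak = 1152.9 m³/s.
Runoff depth d = ΣQ_DR·Δt / A = 3583 × 7200 / (4300 km²) = 5.999 mm.
The 1-cm UH is the DRH scaled by (10 mm)/d, so U_p = 1152.9 × 10/5.999 = 1920 m³/s.

U_p ≈ 1920 m³/s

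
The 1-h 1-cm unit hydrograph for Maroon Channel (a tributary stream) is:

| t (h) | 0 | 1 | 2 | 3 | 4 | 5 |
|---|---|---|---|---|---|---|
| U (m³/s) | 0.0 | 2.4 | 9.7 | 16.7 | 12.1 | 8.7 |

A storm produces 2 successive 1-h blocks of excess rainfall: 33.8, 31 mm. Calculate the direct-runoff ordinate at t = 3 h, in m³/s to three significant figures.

Q ≈ 86.5 m³/s

By discrete convolution, Q_j = Σ (P_i / 10 mm) · U_{j−i}.
At t = 3 h (j=3): Q = (33.8/10)·16.7 + (31/10)·9.7 = 86.5 m³/s.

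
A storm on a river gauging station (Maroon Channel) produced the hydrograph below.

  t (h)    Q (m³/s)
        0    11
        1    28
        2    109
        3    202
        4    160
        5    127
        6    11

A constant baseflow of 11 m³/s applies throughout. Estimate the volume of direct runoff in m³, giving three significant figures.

Direct-runoff ordinates (Q − Q_b): 0.0, 17.0, 98.0, 191.0, 149.0, 116.0, 0.0 m³/s.
ΣQ_DR = 571.0 m³/s.
With Δt = 1 h = 3600 s, V = ΣQ_DR · Δt = 571.0 × 3600 = 2.06 × 10^6 m³.

V ≈ 2.06 × 10^6 m³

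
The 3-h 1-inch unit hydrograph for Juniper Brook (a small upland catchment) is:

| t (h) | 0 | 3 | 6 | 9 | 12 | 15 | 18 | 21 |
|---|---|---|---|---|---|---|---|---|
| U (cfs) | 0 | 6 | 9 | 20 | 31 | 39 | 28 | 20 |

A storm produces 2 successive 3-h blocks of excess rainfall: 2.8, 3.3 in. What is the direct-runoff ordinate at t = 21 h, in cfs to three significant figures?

Q ≈ 148 cfs

By discrete convolution, Q_j = Σ (P_i / 1 in) · U_{j−i}.
At t = 21 h (j=7): Q = (2.8/1)·20 + (3.3/1)·28 = 148 cfs.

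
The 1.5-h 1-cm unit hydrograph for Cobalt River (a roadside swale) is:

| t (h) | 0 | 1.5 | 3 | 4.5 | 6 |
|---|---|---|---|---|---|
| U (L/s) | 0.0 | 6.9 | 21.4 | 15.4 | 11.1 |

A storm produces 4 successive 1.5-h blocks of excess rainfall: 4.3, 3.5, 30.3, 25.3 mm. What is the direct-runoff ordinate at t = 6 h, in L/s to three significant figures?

Q ≈ 92.5 L/s

By discrete convolution, Q_j = Σ (P_i / 10 mm) · U_{j−i}.
At t = 6 h (j=4): Q = (4.3/10)·11.1 + (3.5/10)·15.4 + (30.3/10)·21.4 + (25.3/10)·6.9 = 92.5 L/s.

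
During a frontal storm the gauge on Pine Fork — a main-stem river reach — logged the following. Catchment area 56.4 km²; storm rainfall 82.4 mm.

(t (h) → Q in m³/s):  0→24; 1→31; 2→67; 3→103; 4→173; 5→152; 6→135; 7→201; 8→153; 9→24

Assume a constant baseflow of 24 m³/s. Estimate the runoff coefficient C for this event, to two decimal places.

C ≈ 0.64

ΣQ_DR = 823.0 m³/s; V = ΣQ_DR·Δt = 2.963 × 10^6 m³.
Runoff depth d = V / A = 52.53 mm.
C = d / P = 52.53 / 82.4 = 0.64.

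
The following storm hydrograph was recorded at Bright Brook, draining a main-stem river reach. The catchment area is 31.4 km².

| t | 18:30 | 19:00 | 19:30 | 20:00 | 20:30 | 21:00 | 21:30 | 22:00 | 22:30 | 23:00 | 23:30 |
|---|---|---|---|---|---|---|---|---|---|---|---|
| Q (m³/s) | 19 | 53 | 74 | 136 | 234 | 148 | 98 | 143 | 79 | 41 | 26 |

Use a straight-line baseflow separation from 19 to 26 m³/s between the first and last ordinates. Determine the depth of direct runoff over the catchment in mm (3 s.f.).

d ≈ 46.1 mm

Direct runoff: 0.00, 33.30, 53.60, 114.90, 212.20, 125.50, 74.80, 119.10, 54.40, 15.70, 0.00 m³/s; ΣQ_DR = 803.5 m³/s.
V = ΣQ_DR · Δt = 803.5 × 1800 s = 1.446 × 10^6 m³.
Over A = 31.4 km², depth = V / A = 46.1 mm.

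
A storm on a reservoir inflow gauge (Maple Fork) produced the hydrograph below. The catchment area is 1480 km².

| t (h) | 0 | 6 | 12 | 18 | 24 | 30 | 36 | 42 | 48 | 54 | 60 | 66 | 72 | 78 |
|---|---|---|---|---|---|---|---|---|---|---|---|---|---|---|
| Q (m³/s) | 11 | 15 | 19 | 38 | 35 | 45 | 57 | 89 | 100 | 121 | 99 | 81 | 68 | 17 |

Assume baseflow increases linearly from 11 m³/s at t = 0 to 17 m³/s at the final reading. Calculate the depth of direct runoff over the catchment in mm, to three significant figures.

d ≈ 8.74 mm

Direct runoff: 0.00, 3.54, 7.08, 25.62, 22.15, 31.69, 43.23, 74.77, 85.31, 105.85, 83.38, 64.92, 51.46, 0.00 m³/s; ΣQ_DR = 599.0 m³/s.
V = ΣQ_DR · Δt = 599.0 × 21600 s = 1.294 × 10^7 m³.
Over A = 1480 km², depth = V / A = 8.74 mm.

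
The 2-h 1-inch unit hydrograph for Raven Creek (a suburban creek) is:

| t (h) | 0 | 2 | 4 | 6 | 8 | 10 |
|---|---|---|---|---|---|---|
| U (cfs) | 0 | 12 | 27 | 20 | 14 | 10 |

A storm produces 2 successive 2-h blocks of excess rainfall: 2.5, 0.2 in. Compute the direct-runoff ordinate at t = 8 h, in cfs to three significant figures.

Q ≈ 39.0 cfs

By discrete convolution, Q_j = Σ (P_i / 1 in) · U_{j−i}.
At t = 8 h (j=4): Q = (2.5/1)·14 + (0.2/1)·20 = 39.0 cfs.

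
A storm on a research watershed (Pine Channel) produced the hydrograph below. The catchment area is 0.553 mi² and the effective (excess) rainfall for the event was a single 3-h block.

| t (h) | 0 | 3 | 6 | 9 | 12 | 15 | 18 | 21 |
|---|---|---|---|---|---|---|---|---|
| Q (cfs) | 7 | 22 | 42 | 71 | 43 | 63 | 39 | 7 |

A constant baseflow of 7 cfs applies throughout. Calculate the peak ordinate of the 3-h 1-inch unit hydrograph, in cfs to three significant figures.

Direct runoff: 0.0, 15.0, 35.0, 64.0, 36.0, 56.0, 32.0, 0.0 cfs; ΣQ_DR = 238.0 cfs, peak = 64.0 cfs.
Runoff depth d = ΣQ_DR·Δt / A = 238.0 × 10800 / (0.553 mi²) = 2.001 in.
The 1-inch UH is the DRH scaled by (1 in)/d, so U_p = 64.0 × 1/2.001 = 32.0 cfs.

U_p ≈ 32.0 cfs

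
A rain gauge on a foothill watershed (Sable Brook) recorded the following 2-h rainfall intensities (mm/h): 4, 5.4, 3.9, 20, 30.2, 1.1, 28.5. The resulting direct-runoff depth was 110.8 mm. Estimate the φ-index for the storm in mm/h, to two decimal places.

Only the 3 blocks with intensity above φ contribute runoff: 20, 30.2, 28.5 mm/h.
Σ(I−φ)·Δt = d  ⇒  (20+30.2+28.5 − 3φ)·2 = 110.8
φ = (78.70 − 110.8/2) / 3 = 7.77 mm/h.

φ ≈ 7.77 mm/h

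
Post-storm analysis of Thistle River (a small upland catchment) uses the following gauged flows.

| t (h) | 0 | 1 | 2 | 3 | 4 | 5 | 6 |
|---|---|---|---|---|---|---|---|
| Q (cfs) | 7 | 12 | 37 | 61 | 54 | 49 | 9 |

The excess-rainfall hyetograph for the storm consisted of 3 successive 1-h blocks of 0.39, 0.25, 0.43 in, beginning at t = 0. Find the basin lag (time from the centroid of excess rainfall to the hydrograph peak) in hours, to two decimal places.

Centroid of excess rainfall: t_c = Σ P_i·t̄_i / ΣP_i = 1.5374 h (block centres at 0.5, 1.5, 2.5 h).
Hydrograph peak occurs at t = 3 h, so basin lag t_L = 3 − 1.5374 = 1.46 h.

t_L ≈ 1.46 h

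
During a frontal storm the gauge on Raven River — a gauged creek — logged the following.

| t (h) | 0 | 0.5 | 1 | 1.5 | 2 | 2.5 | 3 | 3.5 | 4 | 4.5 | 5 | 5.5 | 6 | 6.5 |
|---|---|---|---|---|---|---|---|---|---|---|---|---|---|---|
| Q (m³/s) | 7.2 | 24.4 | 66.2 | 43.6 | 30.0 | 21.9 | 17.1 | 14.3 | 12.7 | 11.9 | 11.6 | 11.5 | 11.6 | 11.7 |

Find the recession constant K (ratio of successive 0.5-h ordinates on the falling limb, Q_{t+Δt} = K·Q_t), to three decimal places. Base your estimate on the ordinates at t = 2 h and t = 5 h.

K ≈ 0.854

Using the recession-limb readings at t = 2 h and t = 5 h: Q falls from 30.0 to 11.6 m³/s over 6 intervals.
K = (Q₂/Q₁)^(1/6) = (11.6/30.0)^(1/6) = 0.854.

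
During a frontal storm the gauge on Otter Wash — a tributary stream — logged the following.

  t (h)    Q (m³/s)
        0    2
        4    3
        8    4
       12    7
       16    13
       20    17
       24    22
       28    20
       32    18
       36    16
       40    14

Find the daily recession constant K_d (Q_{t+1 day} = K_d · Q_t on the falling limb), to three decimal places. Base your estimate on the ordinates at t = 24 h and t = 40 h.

Between t = 24 h and t = 40 h the flow falls from 22 to 14 m³/s over 4×4 h = 16 h.
Per-interval ratio K = (14/22)^(1/4) = 0.8932; K_d = K^(24/4) = 0.508.

K_d ≈ 0.508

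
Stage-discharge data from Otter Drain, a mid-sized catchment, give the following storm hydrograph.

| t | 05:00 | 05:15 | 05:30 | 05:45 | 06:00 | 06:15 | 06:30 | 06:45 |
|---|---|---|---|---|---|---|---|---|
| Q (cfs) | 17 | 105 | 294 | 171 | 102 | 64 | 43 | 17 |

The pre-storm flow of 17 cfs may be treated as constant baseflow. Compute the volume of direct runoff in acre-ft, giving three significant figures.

Direct-runoff ordinates (Q − Q_b): 0.0, 88.0, 277.0, 154.0, 85.0, 47.0, 26.0, 0.0 cfs.
ΣQ_DR = 677.0 cfs.
With Δt = 0.25 h = 900 s, V = ΣQ_DR · Δt = 677.0 × 900 = 6.09 × 10^5 ft³ = 14.0 acre-ft.

V ≈ 14.0 acre-ft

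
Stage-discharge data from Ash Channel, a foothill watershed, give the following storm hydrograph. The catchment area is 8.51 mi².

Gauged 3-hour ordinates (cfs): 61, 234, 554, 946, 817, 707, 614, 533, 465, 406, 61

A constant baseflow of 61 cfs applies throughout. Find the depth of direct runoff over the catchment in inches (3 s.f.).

d ≈ 2.58 in

Direct runoff: 0.0, 173.0, 493.0, 885.0, 756.0, 646.0, 553.0, 472.0, 404.0, 345.0, 0.0 cfs; ΣQ_DR = 4727 cfs.
V = ΣQ_DR · Δt = 4727 × 10800 s = 5.105 × 10^7 ft³.
Over A = 8.51 mi², depth = V / A = 2.58 in.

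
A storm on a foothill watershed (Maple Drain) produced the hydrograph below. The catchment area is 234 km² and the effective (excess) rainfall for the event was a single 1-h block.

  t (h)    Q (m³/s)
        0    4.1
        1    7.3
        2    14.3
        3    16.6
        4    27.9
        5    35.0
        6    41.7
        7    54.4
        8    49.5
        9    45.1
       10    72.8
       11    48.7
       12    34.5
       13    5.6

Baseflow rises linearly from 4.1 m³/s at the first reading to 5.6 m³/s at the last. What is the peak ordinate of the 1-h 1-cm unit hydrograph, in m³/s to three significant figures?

Direct runoff: 0.00, 3.08, 9.97, 12.15, 23.34, 30.32, 36.91, 49.49, 44.48, 39.96, 67.55, 43.33, 29.02, 0.00 m³/s; ΣQ_DR = 389.6 m³/s, peak = 67.55 m³/s.
Runoff depth d = ΣQ_DR·Δt / A = 389.6 × 3600 / (234 km²) = 5.994 mm.
The 1-cm UH is the DRH scaled by (10 mm)/d, so U_p = 67.55 × 10/5.994 = 113 m³/s.

U_p ≈ 113 m³/s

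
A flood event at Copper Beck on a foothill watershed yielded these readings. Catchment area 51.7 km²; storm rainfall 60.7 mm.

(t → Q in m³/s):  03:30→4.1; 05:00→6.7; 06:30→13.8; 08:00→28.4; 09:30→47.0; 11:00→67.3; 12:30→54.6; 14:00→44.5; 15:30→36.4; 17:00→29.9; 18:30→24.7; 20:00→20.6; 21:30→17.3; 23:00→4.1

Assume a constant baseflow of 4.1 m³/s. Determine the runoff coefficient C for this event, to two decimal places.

C ≈ 0.59

ΣQ_DR = 342.0 m³/s; V = ΣQ_DR·Δt = 1.847 × 10^6 m³.
Runoff depth d = V / A = 35.72 mm.
C = d / P = 35.72 / 60.7 = 0.59.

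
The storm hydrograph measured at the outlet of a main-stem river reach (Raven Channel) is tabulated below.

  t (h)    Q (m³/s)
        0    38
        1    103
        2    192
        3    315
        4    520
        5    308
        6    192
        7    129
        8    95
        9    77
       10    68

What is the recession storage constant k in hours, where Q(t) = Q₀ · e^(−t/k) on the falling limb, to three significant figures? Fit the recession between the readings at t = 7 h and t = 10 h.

On the falling limb, Q drops from 129 to 68 m³/s between t = 7 h and t = 10 h (Δt = 3 h).
k = −Δt / ln(Q₂/Q₁) = −3 / ln(68/129) = 4.69 h.

k ≈ 4.69 h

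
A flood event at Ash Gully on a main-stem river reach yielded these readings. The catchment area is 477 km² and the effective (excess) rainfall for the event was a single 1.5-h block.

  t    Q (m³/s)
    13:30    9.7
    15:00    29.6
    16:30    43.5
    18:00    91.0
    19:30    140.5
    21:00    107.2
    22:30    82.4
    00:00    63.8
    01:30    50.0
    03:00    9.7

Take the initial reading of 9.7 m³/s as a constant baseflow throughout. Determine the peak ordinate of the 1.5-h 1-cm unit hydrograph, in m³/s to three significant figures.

U_p ≈ 218 m³/s

Direct runoff: 0.0, 19.9, 33.8, 81.3, 130.8, 97.5, 72.7, 54.1, 40.3, 0.0 m³/s; ΣQ_DR = 530.4 m³/s, peak = 130.8 m³/s.
Runoff depth d = ΣQ_DR·Δt / A = 530.4 × 5400 / (477 km²) = 6.005 mm.
The 1-cm UH is the DRH scaled by (10 mm)/d, so U_p = 130.8 × 10/6.005 = 218 m³/s.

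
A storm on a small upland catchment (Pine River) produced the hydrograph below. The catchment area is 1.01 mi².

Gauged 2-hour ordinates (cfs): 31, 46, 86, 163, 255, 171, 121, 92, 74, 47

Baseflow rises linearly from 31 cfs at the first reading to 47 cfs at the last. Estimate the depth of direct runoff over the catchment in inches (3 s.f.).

d ≈ 2.14 in

Direct runoff: 0.00, 13.22, 51.44, 126.67, 216.89, 131.11, 79.33, 48.56, 28.78, 0.00 cfs; ΣQ_DR = 696.0 cfs.
V = ΣQ_DR · Δt = 696.0 × 7200 s = 5.011 × 10^6 ft³.
Over A = 1.01 mi², depth = V / A = 2.14 in.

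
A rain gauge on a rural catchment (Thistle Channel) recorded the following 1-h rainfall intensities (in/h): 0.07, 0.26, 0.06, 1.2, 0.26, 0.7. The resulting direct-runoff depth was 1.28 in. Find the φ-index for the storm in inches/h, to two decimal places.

φ ≈ 0.31 in/h

Only the 2 blocks with intensity above φ contribute runoff: 1.2, 0.7 in/h.
Σ(I−φ)·Δt = d  ⇒  (1.2+0.7 − 2φ)·1 = 1.28
φ = (1.900 − 1.28/1) / 2 = 0.31 in/h.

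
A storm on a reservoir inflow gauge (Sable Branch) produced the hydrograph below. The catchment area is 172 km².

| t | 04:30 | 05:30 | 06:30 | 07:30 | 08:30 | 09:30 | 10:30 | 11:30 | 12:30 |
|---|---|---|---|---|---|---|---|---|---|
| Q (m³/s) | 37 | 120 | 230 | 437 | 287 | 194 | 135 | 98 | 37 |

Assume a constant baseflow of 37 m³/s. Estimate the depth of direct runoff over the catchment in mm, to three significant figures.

Direct runoff: 0.0, 83.0, 193.0, 400.0, 250.0, 157.0, 98.0, 61.0, 0.0 m³/s; ΣQ_DR = 1242 m³/s.
V = ΣQ_DR · Δt = 1242 × 3600 s = 4.471 × 10^6 m³.
Over A = 172 km², depth = V / A = 26.0 mm.

d ≈ 26.0 mm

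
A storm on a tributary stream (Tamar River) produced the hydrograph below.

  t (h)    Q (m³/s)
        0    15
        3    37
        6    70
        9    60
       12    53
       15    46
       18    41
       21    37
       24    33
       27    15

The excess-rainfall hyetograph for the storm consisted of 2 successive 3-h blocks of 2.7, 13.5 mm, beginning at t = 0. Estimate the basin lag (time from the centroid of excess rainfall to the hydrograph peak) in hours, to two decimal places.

t_L ≈ 2.00 h

Centroid of excess rainfall: t_c = Σ P_i·t̄_i / ΣP_i = 4.0000 h (block centres at 1.5, 4.5 h).
Hydrograph peak occurs at t = 6 h, so basin lag t_L = 6 − 4.0000 = 2.00 h.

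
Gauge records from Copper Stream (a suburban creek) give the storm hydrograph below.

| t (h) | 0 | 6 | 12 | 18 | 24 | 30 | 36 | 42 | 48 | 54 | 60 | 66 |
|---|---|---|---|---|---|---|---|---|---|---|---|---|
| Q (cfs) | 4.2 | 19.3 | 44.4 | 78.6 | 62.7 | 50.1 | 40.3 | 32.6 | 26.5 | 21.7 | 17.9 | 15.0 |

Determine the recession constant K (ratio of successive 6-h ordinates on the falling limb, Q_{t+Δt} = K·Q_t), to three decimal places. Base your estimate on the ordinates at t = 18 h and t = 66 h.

Using the recession-limb readings at t = 18 h and t = 66 h: Q falls from 78.6 to 15.0 cfs over 8 intervals.
K = (Q₂/Q₁)^(1/8) = (15.0/78.6)^(1/8) = 0.813.

K ≈ 0.813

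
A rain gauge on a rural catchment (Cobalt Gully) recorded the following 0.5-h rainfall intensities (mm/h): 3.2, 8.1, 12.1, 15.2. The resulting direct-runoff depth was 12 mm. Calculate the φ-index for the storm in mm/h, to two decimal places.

Only the 3 blocks with intensity above φ contribute runoff: 8.1, 12.1, 15.2 mm/h.
Σ(I−φ)·Δt = d  ⇒  (8.1+12.1+15.2 − 3φ)·0.5 = 12
φ = (35.40 − 12/0.5) / 3 = 3.80 mm/h.

φ ≈ 3.80 mm/h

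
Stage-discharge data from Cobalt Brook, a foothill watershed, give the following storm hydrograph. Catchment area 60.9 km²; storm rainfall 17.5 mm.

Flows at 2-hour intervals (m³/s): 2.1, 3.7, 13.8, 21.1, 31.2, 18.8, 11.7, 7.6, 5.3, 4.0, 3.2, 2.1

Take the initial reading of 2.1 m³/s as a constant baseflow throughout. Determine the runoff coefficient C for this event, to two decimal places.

ΣQ_DR = 99.40 m³/s; V = ΣQ_DR·Δt = 7.157 × 10^5 m³.
Runoff depth d = V / A = 11.75 mm.
C = d / P = 11.75 / 17.5 = 0.67.

C ≈ 0.67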